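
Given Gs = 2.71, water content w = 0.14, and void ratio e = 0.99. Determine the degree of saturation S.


Using S = Gs * w / e
S = 2.71 * 0.14 / 0.99
S = 0.3832


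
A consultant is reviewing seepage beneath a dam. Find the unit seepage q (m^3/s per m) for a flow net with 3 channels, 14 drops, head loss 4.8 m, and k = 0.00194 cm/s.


Result: 1.995e-05 m^3/s per m

Derivation:
Convert k to m/s for unit consistency with H:
k = 0.00194 cm/s = 0.00194 / 100 m/s = 1.94e-05 m/s
Using q = k * H * Nf / Nd
Nf / Nd = 3 / 14 = 0.2143
q = 1.94e-05 * 4.8 * 0.2143
q = 1.995e-05 m^3/s per m


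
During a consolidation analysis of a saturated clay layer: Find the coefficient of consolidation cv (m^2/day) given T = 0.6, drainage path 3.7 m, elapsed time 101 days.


Using cv = T * H_dr^2 / t
H_dr^2 = 3.7^2 = 13.69
cv = 0.6 * 13.69 / 101
cv = 0.08133 m^2/day


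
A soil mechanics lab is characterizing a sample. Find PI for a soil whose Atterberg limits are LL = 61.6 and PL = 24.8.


Using PI = LL - PL
PI = 61.6 - 24.8
PI = 36.8


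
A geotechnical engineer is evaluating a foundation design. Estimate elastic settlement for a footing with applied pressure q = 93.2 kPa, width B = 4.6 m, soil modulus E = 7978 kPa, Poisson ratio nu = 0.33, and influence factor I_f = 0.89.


Result: 42.618 mm

Derivation:
Using Se = q * B * (1 - nu^2) * I_f / E
1 - nu^2 = 1 - 0.33^2 = 0.8911
Se = 93.2 * 4.6 * 0.8911 * 0.89 / 7978
Se = 0.042618 m
Convert to mm: Se = 0.042618 * 1000 = 42.618 mm


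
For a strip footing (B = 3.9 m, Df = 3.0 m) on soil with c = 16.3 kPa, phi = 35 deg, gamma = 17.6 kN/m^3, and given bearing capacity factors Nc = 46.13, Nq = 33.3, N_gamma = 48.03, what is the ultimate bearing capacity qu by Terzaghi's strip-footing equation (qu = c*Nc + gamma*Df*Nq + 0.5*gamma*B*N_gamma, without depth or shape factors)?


Result: 4158.55 kPa

Derivation:
Compute qu = c*Nc + gamma*Df*Nq + 0.5*gamma*B*N_gamma
Term 1: 16.3 * 46.13 = 751.919
Term 2: 17.6 * 3.0 * 33.3 = 1758.24
Term 3: 0.5 * 17.6 * 3.9 * 48.03 = 1648.3896
qu = 751.919 + 1758.24 + 1648.3896
qu = 4158.55 kPa


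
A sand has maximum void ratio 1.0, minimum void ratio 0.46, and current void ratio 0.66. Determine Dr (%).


Result: 62.96 %

Derivation:
Using Dr = (e_max - e) / (e_max - e_min) * 100
e_max - e = 1.0 - 0.66 = 0.34
e_max - e_min = 1.0 - 0.46 = 0.54
Dr = 0.34 / 0.54 * 100
Dr = 62.96 %


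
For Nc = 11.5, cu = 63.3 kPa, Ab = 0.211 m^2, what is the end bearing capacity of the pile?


Using Qb = Nc * cu * Ab
Qb = 11.5 * 63.3 * 0.211
Qb = 153.6 kN


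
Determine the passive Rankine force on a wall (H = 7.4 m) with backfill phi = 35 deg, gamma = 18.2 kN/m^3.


Compute passive earth pressure coefficient:
Kp = tan^2(45 + phi/2) = tan^2(62.5) = 3.690172
Compute passive force:
Pp = 0.5 * Kp * gamma * H^2
Pp = 0.5 * 3.690172 * 18.2 * 7.4^2
Pp = 1838.87 kN/m


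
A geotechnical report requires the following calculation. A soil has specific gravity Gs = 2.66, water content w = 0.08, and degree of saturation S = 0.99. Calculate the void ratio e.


Using the relation e = Gs * w / S
e = 2.66 * 0.08 / 0.99
e = 0.2149


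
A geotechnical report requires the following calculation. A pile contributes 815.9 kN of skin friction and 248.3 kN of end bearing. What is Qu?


Using Qu = Qf + Qb
Qu = 815.9 + 248.3
Qu = 1064.2 kN


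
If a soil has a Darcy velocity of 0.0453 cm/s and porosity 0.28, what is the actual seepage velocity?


Using v_s = v_d / n
v_s = 0.0453 / 0.28
v_s = 0.16179 cm/s


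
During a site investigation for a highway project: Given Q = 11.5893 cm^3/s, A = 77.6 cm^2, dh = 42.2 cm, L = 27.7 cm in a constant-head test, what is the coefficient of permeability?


Compute hydraulic gradient:
i = dh / L = 42.2 / 27.7 = 1.52347
Then apply Darcy's law:
k = Q / (A * i)
k = 11.5893 / (77.6 * 1.52347)
k = 11.5893 / 118.221
k = 0.098031 cm/s


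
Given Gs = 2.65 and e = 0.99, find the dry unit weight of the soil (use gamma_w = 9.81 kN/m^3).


Result: 13.064 kN/m^3

Derivation:
Using gamma_d = Gs * gamma_w / (1 + e)
gamma_d = 2.65 * 9.81 / (1 + 0.99)
gamma_d = 2.65 * 9.81 / 1.99
gamma_d = 13.064 kN/m^3


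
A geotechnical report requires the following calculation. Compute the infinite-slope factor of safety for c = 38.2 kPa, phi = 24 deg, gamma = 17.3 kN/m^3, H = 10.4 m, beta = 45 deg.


Result: 0.87

Derivation:
Using Fs = c / (gamma*H*sin(beta)*cos(beta)) + tan(phi)/tan(beta)
Cohesion contribution = 38.2 / (17.3*10.4*sin(45)*cos(45))
Cohesion contribution = 0.424633
Friction contribution = tan(24)/tan(45) = 0.445229
Fs = 0.424633 + 0.445229
Fs = 0.87


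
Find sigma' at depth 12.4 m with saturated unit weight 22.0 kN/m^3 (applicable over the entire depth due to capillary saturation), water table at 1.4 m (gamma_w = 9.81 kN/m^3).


Result: 164.89 kPa

Derivation:
Total stress = gamma_sat * depth
sigma = 22.0 * 12.4 = 272.8 kPa
Pore water pressure u = gamma_w * (depth - d_wt)
u = 9.81 * (12.4 - 1.4) = 107.91 kPa
Effective stress = sigma - u
sigma' = 272.8 - 107.91 = 164.89 kPa


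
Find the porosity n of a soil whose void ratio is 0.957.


Result: 0.489

Derivation:
Using the relation n = e / (1 + e)
n = 0.957 / (1 + 0.957)
n = 0.957 / 1.957
n = 0.489


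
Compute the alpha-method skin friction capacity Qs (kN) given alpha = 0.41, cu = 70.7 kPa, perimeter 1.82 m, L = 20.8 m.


Result: 1097.33 kN

Derivation:
Using Qs = alpha * cu * perimeter * L
Qs = 0.41 * 70.7 * 1.82 * 20.8
Qs = 1097.33 kN


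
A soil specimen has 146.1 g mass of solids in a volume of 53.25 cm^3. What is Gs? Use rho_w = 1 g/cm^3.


Using Gs = m_s / (V_s * rho_w)
Since rho_w = 1 g/cm^3:
Gs = 146.1 / 53.25
Gs = 2.744


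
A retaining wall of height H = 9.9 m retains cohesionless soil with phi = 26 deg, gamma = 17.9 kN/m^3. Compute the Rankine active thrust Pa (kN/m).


Compute active earth pressure coefficient:
Ka = tan^2(45 - phi/2) = tan^2(32.0) = 0.390462
Compute active force:
Pa = 0.5 * Ka * gamma * H^2
Pa = 0.5 * 0.390462 * 17.9 * 9.9^2
Pa = 342.51 kN/m


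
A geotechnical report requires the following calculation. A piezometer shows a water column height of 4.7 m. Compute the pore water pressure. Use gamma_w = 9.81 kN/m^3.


Using u = gamma_w * h_w
u = 9.81 * 4.7
u = 46.11 kPa


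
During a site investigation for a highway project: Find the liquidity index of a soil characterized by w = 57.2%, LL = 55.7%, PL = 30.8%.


Result: 1.06

Derivation:
First compute the plasticity index:
PI = LL - PL = 55.7 - 30.8 = 24.9
Then compute the liquidity index:
LI = (w - PL) / PI
LI = (57.2 - 30.8) / 24.9
LI = 1.06


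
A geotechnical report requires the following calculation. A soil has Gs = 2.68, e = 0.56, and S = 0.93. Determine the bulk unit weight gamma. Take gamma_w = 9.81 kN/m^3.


Using gamma = gamma_w * (Gs + S*e) / (1 + e)
Numerator: Gs + S*e = 2.68 + 0.93*0.56 = 3.2008
Denominator: 1 + e = 1 + 0.56 = 1.56
gamma = 9.81 * 3.2008 / 1.56
gamma = 20.128 kN/m^3


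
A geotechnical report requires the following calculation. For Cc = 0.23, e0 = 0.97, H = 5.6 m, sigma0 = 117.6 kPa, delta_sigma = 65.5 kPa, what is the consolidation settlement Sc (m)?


Result: 0.1257 m

Derivation:
Using Sc = Cc * H / (1 + e0) * log10((sigma0 + delta_sigma) / sigma0)
Stress ratio = (117.6 + 65.5) / 117.6 = 1.55697
log10(1.55697) = 0.192281
Cc * H / (1 + e0) = 0.23 * 5.6 / (1 + 0.97) = 0.653807
Sc = 0.653807 * 0.192281
Sc = 0.1257 m


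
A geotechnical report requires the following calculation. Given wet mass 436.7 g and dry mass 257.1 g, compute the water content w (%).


Using w = (m_wet - m_dry) / m_dry * 100
m_wet - m_dry = 436.7 - 257.1 = 179.6 g
w = 179.6 / 257.1 * 100
w = 69.86 %


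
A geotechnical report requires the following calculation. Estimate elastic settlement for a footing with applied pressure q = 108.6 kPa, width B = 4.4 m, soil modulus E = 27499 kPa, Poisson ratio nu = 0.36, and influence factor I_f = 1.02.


Using Se = q * B * (1 - nu^2) * I_f / E
1 - nu^2 = 1 - 0.36^2 = 0.8704
Se = 108.6 * 4.4 * 0.8704 * 1.02 / 27499
Se = 0.015427 m
Convert to mm: Se = 0.015427 * 1000 = 15.427 mm


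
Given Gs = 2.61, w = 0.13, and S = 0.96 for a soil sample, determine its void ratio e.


Result: 0.3534

Derivation:
Using the relation e = Gs * w / S
e = 2.61 * 0.13 / 0.96
e = 0.3534


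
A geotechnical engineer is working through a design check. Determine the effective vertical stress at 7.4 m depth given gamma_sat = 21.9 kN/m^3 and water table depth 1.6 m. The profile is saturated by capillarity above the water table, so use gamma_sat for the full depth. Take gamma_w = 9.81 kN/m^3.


Total stress = gamma_sat * depth
sigma = 21.9 * 7.4 = 162.06 kPa
Pore water pressure u = gamma_w * (depth - d_wt)
u = 9.81 * (7.4 - 1.6) = 56.898 kPa
Effective stress = sigma - u
sigma' = 162.06 - 56.898 = 105.16 kPa


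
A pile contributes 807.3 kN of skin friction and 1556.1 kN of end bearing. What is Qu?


Using Qu = Qf + Qb
Qu = 807.3 + 1556.1
Qu = 2363.4 kN


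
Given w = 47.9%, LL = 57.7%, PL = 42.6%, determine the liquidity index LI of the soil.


First compute the plasticity index:
PI = LL - PL = 57.7 - 42.6 = 15.1
Then compute the liquidity index:
LI = (w - PL) / PI
LI = (47.9 - 42.6) / 15.1
LI = 0.351


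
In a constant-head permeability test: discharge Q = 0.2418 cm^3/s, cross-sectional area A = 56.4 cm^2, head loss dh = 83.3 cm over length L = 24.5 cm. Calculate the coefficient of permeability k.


Result: 0.001261 cm/s

Derivation:
Compute hydraulic gradient:
i = dh / L = 83.3 / 24.5 = 3.4
Then apply Darcy's law:
k = Q / (A * i)
k = 0.2418 / (56.4 * 3.4)
k = 0.2418 / 191.76
k = 0.001261 cm/s


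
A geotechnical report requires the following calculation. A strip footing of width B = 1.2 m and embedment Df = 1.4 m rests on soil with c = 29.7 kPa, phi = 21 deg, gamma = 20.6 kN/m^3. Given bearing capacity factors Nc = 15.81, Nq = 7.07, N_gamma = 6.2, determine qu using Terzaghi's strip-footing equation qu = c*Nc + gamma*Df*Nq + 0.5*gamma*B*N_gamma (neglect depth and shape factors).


Compute qu = c*Nc + gamma*Df*Nq + 0.5*gamma*B*N_gamma
Term 1: 29.7 * 15.81 = 469.557
Term 2: 20.6 * 1.4 * 7.07 = 203.8988
Term 3: 0.5 * 20.6 * 1.2 * 6.2 = 76.632
qu = 469.557 + 203.8988 + 76.632
qu = 750.09 kPa


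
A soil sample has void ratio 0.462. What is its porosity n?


Result: 0.316

Derivation:
Using the relation n = e / (1 + e)
n = 0.462 / (1 + 0.462)
n = 0.462 / 1.462
n = 0.316


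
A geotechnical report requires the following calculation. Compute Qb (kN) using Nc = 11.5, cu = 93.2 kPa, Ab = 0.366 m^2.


Result: 392.28 kN

Derivation:
Using Qb = Nc * cu * Ab
Qb = 11.5 * 93.2 * 0.366
Qb = 392.28 kN


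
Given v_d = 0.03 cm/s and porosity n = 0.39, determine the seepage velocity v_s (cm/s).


Using v_s = v_d / n
v_s = 0.03 / 0.39
v_s = 0.07692 cm/s


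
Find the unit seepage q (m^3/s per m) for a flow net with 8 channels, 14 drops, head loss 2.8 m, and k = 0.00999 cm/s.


Convert k to m/s for unit consistency with H:
k = 0.00999 cm/s = 0.00999 / 100 m/s = 9.99e-05 m/s
Using q = k * H * Nf / Nd
Nf / Nd = 8 / 14 = 0.5714
q = 9.99e-05 * 2.8 * 0.5714
q = 0.0001598 m^3/s per m


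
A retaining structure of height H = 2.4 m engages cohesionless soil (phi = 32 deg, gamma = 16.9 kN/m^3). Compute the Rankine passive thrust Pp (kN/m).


Compute passive earth pressure coefficient:
Kp = tan^2(45 + phi/2) = tan^2(61.0) = 3.254588
Compute passive force:
Pp = 0.5 * Kp * gamma * H^2
Pp = 0.5 * 3.254588 * 16.9 * 2.4^2
Pp = 158.41 kN/m


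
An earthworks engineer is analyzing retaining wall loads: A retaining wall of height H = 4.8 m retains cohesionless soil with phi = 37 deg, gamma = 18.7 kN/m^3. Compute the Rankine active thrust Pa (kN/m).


Compute active earth pressure coefficient:
Ka = tan^2(45 - phi/2) = tan^2(26.5) = 0.248584
Compute active force:
Pa = 0.5 * Ka * gamma * H^2
Pa = 0.5 * 0.248584 * 18.7 * 4.8^2
Pa = 53.55 kN/m


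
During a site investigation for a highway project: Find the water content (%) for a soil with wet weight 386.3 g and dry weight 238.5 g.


Using w = (m_wet - m_dry) / m_dry * 100
m_wet - m_dry = 386.3 - 238.5 = 147.8 g
w = 147.8 / 238.5 * 100
w = 61.97 %


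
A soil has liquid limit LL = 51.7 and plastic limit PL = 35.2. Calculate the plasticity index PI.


Using PI = LL - PL
PI = 51.7 - 35.2
PI = 16.5


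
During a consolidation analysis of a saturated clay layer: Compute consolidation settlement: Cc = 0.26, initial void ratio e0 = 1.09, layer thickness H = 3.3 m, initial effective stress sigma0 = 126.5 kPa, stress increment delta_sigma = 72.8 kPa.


Using Sc = Cc * H / (1 + e0) * log10((sigma0 + delta_sigma) / sigma0)
Stress ratio = (126.5 + 72.8) / 126.5 = 1.57549
log10(1.57549) = 0.197417
Cc * H / (1 + e0) = 0.26 * 3.3 / (1 + 1.09) = 0.410526
Sc = 0.410526 * 0.197417
Sc = 0.081 m


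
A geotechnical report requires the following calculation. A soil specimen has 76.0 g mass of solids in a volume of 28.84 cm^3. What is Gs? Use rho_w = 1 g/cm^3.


Using Gs = m_s / (V_s * rho_w)
Since rho_w = 1 g/cm^3:
Gs = 76.0 / 28.84
Gs = 2.635


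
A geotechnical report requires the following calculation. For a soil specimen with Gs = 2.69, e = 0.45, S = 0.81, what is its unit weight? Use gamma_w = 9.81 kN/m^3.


Using gamma = gamma_w * (Gs + S*e) / (1 + e)
Numerator: Gs + S*e = 2.69 + 0.81*0.45 = 3.0545
Denominator: 1 + e = 1 + 0.45 = 1.45
gamma = 9.81 * 3.0545 / 1.45
gamma = 20.665 kN/m^3


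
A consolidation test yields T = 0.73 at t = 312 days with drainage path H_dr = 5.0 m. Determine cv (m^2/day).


Using cv = T * H_dr^2 / t
H_dr^2 = 5.0^2 = 25.0
cv = 0.73 * 25.0 / 312
cv = 0.05849 m^2/day


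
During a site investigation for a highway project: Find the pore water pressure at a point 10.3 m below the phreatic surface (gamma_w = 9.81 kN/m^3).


Using u = gamma_w * h_w
u = 9.81 * 10.3
u = 101.04 kPa


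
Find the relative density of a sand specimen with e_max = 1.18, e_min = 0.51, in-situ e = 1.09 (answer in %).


Using Dr = (e_max - e) / (e_max - e_min) * 100
e_max - e = 1.18 - 1.09 = 0.09
e_max - e_min = 1.18 - 0.51 = 0.67
Dr = 0.09 / 0.67 * 100
Dr = 13.43 %


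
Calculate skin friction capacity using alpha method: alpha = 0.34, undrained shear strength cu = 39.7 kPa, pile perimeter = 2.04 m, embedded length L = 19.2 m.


Result: 528.69 kN

Derivation:
Using Qs = alpha * cu * perimeter * L
Qs = 0.34 * 39.7 * 2.04 * 19.2
Qs = 528.69 kN


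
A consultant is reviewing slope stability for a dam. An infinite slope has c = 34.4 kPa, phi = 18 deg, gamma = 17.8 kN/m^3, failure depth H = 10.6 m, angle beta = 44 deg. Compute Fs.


Using Fs = c / (gamma*H*sin(beta)*cos(beta)) + tan(phi)/tan(beta)
Cohesion contribution = 34.4 / (17.8*10.6*sin(44)*cos(44))
Cohesion contribution = 0.364861
Friction contribution = tan(18)/tan(44) = 0.336464
Fs = 0.364861 + 0.336464
Fs = 0.701


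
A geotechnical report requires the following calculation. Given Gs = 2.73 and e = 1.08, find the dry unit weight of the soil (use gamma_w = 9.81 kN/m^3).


Using gamma_d = Gs * gamma_w / (1 + e)
gamma_d = 2.73 * 9.81 / (1 + 1.08)
gamma_d = 2.73 * 9.81 / 2.08
gamma_d = 12.876 kN/m^3


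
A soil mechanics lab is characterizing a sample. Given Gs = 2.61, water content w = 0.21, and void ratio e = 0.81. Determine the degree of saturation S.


Using S = Gs * w / e
S = 2.61 * 0.21 / 0.81
S = 0.6767


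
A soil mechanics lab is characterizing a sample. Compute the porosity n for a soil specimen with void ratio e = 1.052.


Result: 0.5127

Derivation:
Using the relation n = e / (1 + e)
n = 1.052 / (1 + 1.052)
n = 1.052 / 2.052
n = 0.5127


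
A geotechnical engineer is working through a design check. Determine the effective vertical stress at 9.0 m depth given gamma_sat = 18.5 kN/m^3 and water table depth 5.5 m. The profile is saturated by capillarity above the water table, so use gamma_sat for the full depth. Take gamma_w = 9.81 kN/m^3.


Total stress = gamma_sat * depth
sigma = 18.5 * 9.0 = 166.5 kPa
Pore water pressure u = gamma_w * (depth - d_wt)
u = 9.81 * (9.0 - 5.5) = 34.335 kPa
Effective stress = sigma - u
sigma' = 166.5 - 34.335 = 132.17 kPa


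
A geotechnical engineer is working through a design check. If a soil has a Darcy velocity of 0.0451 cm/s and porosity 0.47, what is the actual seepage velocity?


Using v_s = v_d / n
v_s = 0.0451 / 0.47
v_s = 0.09596 cm/s


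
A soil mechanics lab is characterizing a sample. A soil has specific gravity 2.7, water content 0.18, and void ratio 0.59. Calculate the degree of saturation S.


Using S = Gs * w / e
S = 2.7 * 0.18 / 0.59
S = 0.8237


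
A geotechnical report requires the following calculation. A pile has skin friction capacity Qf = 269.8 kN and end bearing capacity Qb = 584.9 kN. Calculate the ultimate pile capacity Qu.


Result: 854.7 kN

Derivation:
Using Qu = Qf + Qb
Qu = 269.8 + 584.9
Qu = 854.7 kN


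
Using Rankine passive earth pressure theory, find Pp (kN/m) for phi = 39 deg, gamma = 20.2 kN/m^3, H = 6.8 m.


Compute passive earth pressure coefficient:
Kp = tan^2(45 + phi/2) = tan^2(64.5) = 4.395495
Compute passive force:
Pp = 0.5 * Kp * gamma * H^2
Pp = 0.5 * 4.395495 * 20.2 * 6.8^2
Pp = 2052.8 kN/m


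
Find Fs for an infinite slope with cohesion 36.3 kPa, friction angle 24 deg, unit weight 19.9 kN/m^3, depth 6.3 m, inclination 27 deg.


Using Fs = c / (gamma*H*sin(beta)*cos(beta)) + tan(phi)/tan(beta)
Cohesion contribution = 36.3 / (19.9*6.3*sin(27)*cos(27))
Cohesion contribution = 0.71579
Friction contribution = tan(24)/tan(27) = 0.87381
Fs = 0.71579 + 0.87381
Fs = 1.59


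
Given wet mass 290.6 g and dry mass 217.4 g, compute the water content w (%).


Result: 33.67 %

Derivation:
Using w = (m_wet - m_dry) / m_dry * 100
m_wet - m_dry = 290.6 - 217.4 = 73.2 g
w = 73.2 / 217.4 * 100
w = 33.67 %


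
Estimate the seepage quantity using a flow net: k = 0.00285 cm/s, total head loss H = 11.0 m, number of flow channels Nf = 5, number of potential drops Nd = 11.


Result: 0.0001425 m^3/s per m

Derivation:
Convert k to m/s for unit consistency with H:
k = 0.00285 cm/s = 0.00285 / 100 m/s = 2.85e-05 m/s
Using q = k * H * Nf / Nd
Nf / Nd = 5 / 11 = 0.4545
q = 2.85e-05 * 11.0 * 0.4545
q = 0.0001425 m^3/s per m


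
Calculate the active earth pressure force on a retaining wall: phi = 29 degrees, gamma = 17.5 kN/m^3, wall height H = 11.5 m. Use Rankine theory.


Compute active earth pressure coefficient:
Ka = tan^2(45 - phi/2) = tan^2(30.5) = 0.346974
Compute active force:
Pa = 0.5 * Ka * gamma * H^2
Pa = 0.5 * 0.346974 * 17.5 * 11.5^2
Pa = 401.51 kN/m


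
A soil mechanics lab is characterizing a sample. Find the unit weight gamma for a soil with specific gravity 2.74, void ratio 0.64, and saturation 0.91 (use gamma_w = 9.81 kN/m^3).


Using gamma = gamma_w * (Gs + S*e) / (1 + e)
Numerator: Gs + S*e = 2.74 + 0.91*0.64 = 3.3224
Denominator: 1 + e = 1 + 0.64 = 1.64
gamma = 9.81 * 3.3224 / 1.64
gamma = 19.874 kN/m^3


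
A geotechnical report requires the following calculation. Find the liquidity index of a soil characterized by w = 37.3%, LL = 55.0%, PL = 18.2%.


First compute the plasticity index:
PI = LL - PL = 55.0 - 18.2 = 36.8
Then compute the liquidity index:
LI = (w - PL) / PI
LI = (37.3 - 18.2) / 36.8
LI = 0.519


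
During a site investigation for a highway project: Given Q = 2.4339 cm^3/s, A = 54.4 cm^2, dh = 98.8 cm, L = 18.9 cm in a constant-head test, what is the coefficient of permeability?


Compute hydraulic gradient:
i = dh / L = 98.8 / 18.9 = 5.22751
Then apply Darcy's law:
k = Q / (A * i)
k = 2.4339 / (54.4 * 5.22751)
k = 2.4339 / 284.377
k = 0.008559 cm/s


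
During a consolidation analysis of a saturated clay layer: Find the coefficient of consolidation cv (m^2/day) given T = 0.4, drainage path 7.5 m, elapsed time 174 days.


Using cv = T * H_dr^2 / t
H_dr^2 = 7.5^2 = 56.25
cv = 0.4 * 56.25 / 174
cv = 0.12931 m^2/day


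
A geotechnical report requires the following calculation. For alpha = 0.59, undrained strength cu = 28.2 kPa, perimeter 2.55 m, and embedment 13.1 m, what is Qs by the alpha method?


Using Qs = alpha * cu * perimeter * L
Qs = 0.59 * 28.2 * 2.55 * 13.1
Qs = 555.79 kN


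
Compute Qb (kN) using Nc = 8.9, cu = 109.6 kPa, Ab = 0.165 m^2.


Result: 160.95 kN

Derivation:
Using Qb = Nc * cu * Ab
Qb = 8.9 * 109.6 * 0.165
Qb = 160.95 kN


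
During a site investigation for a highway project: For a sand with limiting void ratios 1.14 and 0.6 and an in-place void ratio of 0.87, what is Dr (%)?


Result: 50.0 %

Derivation:
Using Dr = (e_max - e) / (e_max - e_min) * 100
e_max - e = 1.14 - 0.87 = 0.27
e_max - e_min = 1.14 - 0.6 = 0.54
Dr = 0.27 / 0.54 * 100
Dr = 50.0 %


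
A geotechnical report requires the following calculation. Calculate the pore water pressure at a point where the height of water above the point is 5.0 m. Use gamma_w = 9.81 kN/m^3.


Result: 49.05 kPa

Derivation:
Using u = gamma_w * h_w
u = 9.81 * 5.0
u = 49.05 kPa


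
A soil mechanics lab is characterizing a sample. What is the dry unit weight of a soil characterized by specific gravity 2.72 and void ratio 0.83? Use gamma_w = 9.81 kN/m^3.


Result: 14.581 kN/m^3

Derivation:
Using gamma_d = Gs * gamma_w / (1 + e)
gamma_d = 2.72 * 9.81 / (1 + 0.83)
gamma_d = 2.72 * 9.81 / 1.83
gamma_d = 14.581 kN/m^3


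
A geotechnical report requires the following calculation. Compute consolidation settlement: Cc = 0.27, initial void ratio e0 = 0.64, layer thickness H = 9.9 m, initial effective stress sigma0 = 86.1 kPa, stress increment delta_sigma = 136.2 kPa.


Using Sc = Cc * H / (1 + e0) * log10((sigma0 + delta_sigma) / sigma0)
Stress ratio = (86.1 + 136.2) / 86.1 = 2.58188
log10(2.58188) = 0.411936
Cc * H / (1 + e0) = 0.27 * 9.9 / (1 + 0.64) = 1.62988
Sc = 1.62988 * 0.411936
Sc = 0.6714 m


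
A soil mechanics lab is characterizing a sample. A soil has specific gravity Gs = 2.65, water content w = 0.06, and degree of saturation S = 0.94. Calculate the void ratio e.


Using the relation e = Gs * w / S
e = 2.65 * 0.06 / 0.94
e = 0.1691


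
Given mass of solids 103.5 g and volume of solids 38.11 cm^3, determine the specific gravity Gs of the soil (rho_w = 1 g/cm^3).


Using Gs = m_s / (V_s * rho_w)
Since rho_w = 1 g/cm^3:
Gs = 103.5 / 38.11
Gs = 2.716


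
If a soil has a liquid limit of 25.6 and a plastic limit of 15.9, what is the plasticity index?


Result: 9.7

Derivation:
Using PI = LL - PL
PI = 25.6 - 15.9
PI = 9.7


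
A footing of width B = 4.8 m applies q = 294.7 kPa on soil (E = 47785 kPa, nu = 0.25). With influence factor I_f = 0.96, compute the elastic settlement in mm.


Result: 26.642 mm

Derivation:
Using Se = q * B * (1 - nu^2) * I_f / E
1 - nu^2 = 1 - 0.25^2 = 0.9375
Se = 294.7 * 4.8 * 0.9375 * 0.96 / 47785
Se = 0.026642 m
Convert to mm: Se = 0.026642 * 1000 = 26.642 mm


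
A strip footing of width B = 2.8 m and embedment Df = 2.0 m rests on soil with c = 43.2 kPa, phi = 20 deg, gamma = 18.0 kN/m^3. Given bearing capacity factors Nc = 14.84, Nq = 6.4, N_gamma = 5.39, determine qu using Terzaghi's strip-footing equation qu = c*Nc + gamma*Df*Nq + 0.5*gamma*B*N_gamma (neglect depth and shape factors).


Compute qu = c*Nc + gamma*Df*Nq + 0.5*gamma*B*N_gamma
Term 1: 43.2 * 14.84 = 641.088
Term 2: 18.0 * 2.0 * 6.4 = 230.4
Term 3: 0.5 * 18.0 * 2.8 * 5.39 = 135.828
qu = 641.088 + 230.4 + 135.828
qu = 1007.32 kPa


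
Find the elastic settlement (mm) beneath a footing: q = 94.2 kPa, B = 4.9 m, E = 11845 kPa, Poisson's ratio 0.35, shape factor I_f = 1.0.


Using Se = q * B * (1 - nu^2) * I_f / E
1 - nu^2 = 1 - 0.35^2 = 0.8775
Se = 94.2 * 4.9 * 0.8775 * 1.0 / 11845
Se = 0.034195 m
Convert to mm: Se = 0.034195 * 1000 = 34.195 mm


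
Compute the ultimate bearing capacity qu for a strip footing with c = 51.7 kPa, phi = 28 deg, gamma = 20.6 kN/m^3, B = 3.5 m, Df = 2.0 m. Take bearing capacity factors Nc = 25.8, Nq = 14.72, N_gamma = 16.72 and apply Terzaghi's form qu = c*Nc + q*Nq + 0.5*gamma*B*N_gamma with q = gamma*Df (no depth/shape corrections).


Compute qu = c*Nc + gamma*Df*Nq + 0.5*gamma*B*N_gamma
Term 1: 51.7 * 25.8 = 1333.86
Term 2: 20.6 * 2.0 * 14.72 = 606.464
Term 3: 0.5 * 20.6 * 3.5 * 16.72 = 602.756
qu = 1333.86 + 606.464 + 602.756
qu = 2543.08 kPa


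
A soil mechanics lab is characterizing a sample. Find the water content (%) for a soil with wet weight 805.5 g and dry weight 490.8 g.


Using w = (m_wet - m_dry) / m_dry * 100
m_wet - m_dry = 805.5 - 490.8 = 314.7 g
w = 314.7 / 490.8 * 100
w = 64.12 %


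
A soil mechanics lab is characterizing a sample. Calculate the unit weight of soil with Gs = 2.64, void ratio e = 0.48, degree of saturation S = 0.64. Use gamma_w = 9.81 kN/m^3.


Using gamma = gamma_w * (Gs + S*e) / (1 + e)
Numerator: Gs + S*e = 2.64 + 0.64*0.48 = 2.9472
Denominator: 1 + e = 1 + 0.48 = 1.48
gamma = 9.81 * 2.9472 / 1.48
gamma = 19.535 kN/m^3


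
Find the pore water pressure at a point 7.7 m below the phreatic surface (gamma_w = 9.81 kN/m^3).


Using u = gamma_w * h_w
u = 9.81 * 7.7
u = 75.54 kPa


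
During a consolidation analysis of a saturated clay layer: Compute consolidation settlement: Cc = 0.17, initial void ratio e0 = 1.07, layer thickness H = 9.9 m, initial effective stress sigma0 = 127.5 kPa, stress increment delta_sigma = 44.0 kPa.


Result: 0.1047 m

Derivation:
Using Sc = Cc * H / (1 + e0) * log10((sigma0 + delta_sigma) / sigma0)
Stress ratio = (127.5 + 44.0) / 127.5 = 1.3451
log10(1.3451) = 0.128754
Cc * H / (1 + e0) = 0.17 * 9.9 / (1 + 1.07) = 0.813043
Sc = 0.813043 * 0.128754
Sc = 0.1047 m


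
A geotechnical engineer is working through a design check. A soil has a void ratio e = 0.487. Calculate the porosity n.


Using the relation n = e / (1 + e)
n = 0.487 / (1 + 0.487)
n = 0.487 / 1.487
n = 0.3275


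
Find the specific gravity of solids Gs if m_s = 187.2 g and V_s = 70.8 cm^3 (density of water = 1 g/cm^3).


Using Gs = m_s / (V_s * rho_w)
Since rho_w = 1 g/cm^3:
Gs = 187.2 / 70.8
Gs = 2.644


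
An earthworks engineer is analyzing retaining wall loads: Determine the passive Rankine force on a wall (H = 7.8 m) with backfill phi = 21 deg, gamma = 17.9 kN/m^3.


Compute passive earth pressure coefficient:
Kp = tan^2(45 + phi/2) = tan^2(55.5) = 2.117051
Compute passive force:
Pp = 0.5 * Kp * gamma * H^2
Pp = 0.5 * 2.117051 * 17.9 * 7.8^2
Pp = 1152.77 kN/m


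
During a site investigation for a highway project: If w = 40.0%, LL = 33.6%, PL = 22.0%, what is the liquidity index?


First compute the plasticity index:
PI = LL - PL = 33.6 - 22.0 = 11.6
Then compute the liquidity index:
LI = (w - PL) / PI
LI = (40.0 - 22.0) / 11.6
LI = 1.552


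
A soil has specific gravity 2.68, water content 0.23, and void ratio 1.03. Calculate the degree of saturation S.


Using S = Gs * w / e
S = 2.68 * 0.23 / 1.03
S = 0.5984


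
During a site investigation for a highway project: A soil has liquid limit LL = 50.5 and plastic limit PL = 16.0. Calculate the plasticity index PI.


Result: 34.5

Derivation:
Using PI = LL - PL
PI = 50.5 - 16.0
PI = 34.5


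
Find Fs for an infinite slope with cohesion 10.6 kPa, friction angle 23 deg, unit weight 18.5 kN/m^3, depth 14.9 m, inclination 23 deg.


Using Fs = c / (gamma*H*sin(beta)*cos(beta)) + tan(phi)/tan(beta)
Cohesion contribution = 10.6 / (18.5*14.9*sin(23)*cos(23))
Cohesion contribution = 0.106916
Friction contribution = tan(23)/tan(23) = 1
Fs = 0.106916 + 1
Fs = 1.107


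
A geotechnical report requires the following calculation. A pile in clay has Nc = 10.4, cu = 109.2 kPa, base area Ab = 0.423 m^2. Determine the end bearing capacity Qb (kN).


Using Qb = Nc * cu * Ab
Qb = 10.4 * 109.2 * 0.423
Qb = 480.39 kN


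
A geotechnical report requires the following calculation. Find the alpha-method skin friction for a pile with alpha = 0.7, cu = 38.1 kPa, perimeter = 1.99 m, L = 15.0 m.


Using Qs = alpha * cu * perimeter * L
Qs = 0.7 * 38.1 * 1.99 * 15.0
Qs = 796.1 kN


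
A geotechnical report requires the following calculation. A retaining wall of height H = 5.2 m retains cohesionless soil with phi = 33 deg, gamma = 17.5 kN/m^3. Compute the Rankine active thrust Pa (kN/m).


Compute active earth pressure coefficient:
Ka = tan^2(45 - phi/2) = tan^2(28.5) = 0.294801
Compute active force:
Pa = 0.5 * Ka * gamma * H^2
Pa = 0.5 * 0.294801 * 17.5 * 5.2^2
Pa = 69.75 kN/m


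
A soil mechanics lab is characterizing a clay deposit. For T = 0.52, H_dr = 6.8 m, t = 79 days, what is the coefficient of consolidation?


Using cv = T * H_dr^2 / t
H_dr^2 = 6.8^2 = 46.24
cv = 0.52 * 46.24 / 79
cv = 0.30436 m^2/day


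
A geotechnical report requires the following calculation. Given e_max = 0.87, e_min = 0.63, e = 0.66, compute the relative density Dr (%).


Result: 87.5 %

Derivation:
Using Dr = (e_max - e) / (e_max - e_min) * 100
e_max - e = 0.87 - 0.66 = 0.21
e_max - e_min = 0.87 - 0.63 = 0.24
Dr = 0.21 / 0.24 * 100
Dr = 87.5 %


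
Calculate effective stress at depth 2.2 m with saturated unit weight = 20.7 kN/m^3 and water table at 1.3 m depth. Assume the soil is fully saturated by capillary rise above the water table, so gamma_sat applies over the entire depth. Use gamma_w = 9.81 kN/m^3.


Result: 36.71 kPa

Derivation:
Total stress = gamma_sat * depth
sigma = 20.7 * 2.2 = 45.54 kPa
Pore water pressure u = gamma_w * (depth - d_wt)
u = 9.81 * (2.2 - 1.3) = 8.829 kPa
Effective stress = sigma - u
sigma' = 45.54 - 8.829 = 36.71 kPa


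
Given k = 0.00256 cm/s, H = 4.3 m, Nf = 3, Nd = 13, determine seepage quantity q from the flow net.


Convert k to m/s for unit consistency with H:
k = 0.00256 cm/s = 0.00256 / 100 m/s = 2.56e-05 m/s
Using q = k * H * Nf / Nd
Nf / Nd = 3 / 13 = 0.2308
q = 2.56e-05 * 4.3 * 0.2308
q = 2.54e-05 m^3/s per m


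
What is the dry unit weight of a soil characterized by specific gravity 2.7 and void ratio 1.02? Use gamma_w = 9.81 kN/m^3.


Using gamma_d = Gs * gamma_w / (1 + e)
gamma_d = 2.7 * 9.81 / (1 + 1.02)
gamma_d = 2.7 * 9.81 / 2.02
gamma_d = 13.112 kN/m^3


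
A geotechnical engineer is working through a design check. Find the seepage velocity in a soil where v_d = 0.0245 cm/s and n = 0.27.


Using v_s = v_d / n
v_s = 0.0245 / 0.27
v_s = 0.09074 cm/s


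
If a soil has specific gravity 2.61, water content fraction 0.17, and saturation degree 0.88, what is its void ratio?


Using the relation e = Gs * w / S
e = 2.61 * 0.17 / 0.88
e = 0.5042


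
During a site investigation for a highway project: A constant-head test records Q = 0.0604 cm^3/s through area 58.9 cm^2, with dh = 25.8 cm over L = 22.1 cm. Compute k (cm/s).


Compute hydraulic gradient:
i = dh / L = 25.8 / 22.1 = 1.16742
Then apply Darcy's law:
k = Q / (A * i)
k = 0.0604 / (58.9 * 1.16742)
k = 0.0604 / 68.7611
k = 0.000878 cm/s


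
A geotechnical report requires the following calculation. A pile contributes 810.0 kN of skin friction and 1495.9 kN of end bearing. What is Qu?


Result: 2305.9 kN

Derivation:
Using Qu = Qf + Qb
Qu = 810.0 + 1495.9
Qu = 2305.9 kN


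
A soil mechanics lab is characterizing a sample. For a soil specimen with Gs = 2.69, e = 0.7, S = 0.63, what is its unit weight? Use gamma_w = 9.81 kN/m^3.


Using gamma = gamma_w * (Gs + S*e) / (1 + e)
Numerator: Gs + S*e = 2.69 + 0.63*0.7 = 3.131
Denominator: 1 + e = 1 + 0.7 = 1.7
gamma = 9.81 * 3.131 / 1.7
gamma = 18.068 kN/m^3


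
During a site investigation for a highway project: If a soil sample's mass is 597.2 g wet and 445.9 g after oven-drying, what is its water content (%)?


Using w = (m_wet - m_dry) / m_dry * 100
m_wet - m_dry = 597.2 - 445.9 = 151.3 g
w = 151.3 / 445.9 * 100
w = 33.93 %


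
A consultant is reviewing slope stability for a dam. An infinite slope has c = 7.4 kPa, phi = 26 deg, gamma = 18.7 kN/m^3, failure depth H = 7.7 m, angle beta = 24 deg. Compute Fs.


Result: 1.234

Derivation:
Using Fs = c / (gamma*H*sin(beta)*cos(beta)) + tan(phi)/tan(beta)
Cohesion contribution = 7.4 / (18.7*7.7*sin(24)*cos(24))
Cohesion contribution = 0.138311
Friction contribution = tan(26)/tan(24) = 1.09547
Fs = 0.138311 + 1.09547
Fs = 1.234


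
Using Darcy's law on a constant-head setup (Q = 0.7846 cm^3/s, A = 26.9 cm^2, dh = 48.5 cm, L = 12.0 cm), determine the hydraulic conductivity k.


Compute hydraulic gradient:
i = dh / L = 48.5 / 12.0 = 4.04167
Then apply Darcy's law:
k = Q / (A * i)
k = 0.7846 / (26.9 * 4.04167)
k = 0.7846 / 108.721
k = 0.007217 cm/s


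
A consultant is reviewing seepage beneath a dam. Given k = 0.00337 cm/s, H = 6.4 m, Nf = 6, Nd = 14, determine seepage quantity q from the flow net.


Convert k to m/s for unit consistency with H:
k = 0.00337 cm/s = 0.00337 / 100 m/s = 3.37e-05 m/s
Using q = k * H * Nf / Nd
Nf / Nd = 6 / 14 = 0.4286
q = 3.37e-05 * 6.4 * 0.4286
q = 9.243e-05 m^3/s per m


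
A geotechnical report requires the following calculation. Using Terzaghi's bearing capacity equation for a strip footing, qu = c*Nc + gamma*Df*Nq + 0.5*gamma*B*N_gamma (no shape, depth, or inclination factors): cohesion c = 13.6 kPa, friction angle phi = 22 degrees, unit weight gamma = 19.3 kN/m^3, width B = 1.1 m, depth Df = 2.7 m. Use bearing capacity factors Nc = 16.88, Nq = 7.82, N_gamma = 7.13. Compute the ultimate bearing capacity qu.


Compute qu = c*Nc + gamma*Df*Nq + 0.5*gamma*B*N_gamma
Term 1: 13.6 * 16.88 = 229.568
Term 2: 19.3 * 2.7 * 7.82 = 407.5002
Term 3: 0.5 * 19.3 * 1.1 * 7.13 = 75.68495
qu = 229.568 + 407.5002 + 75.68495
qu = 712.75 kPa


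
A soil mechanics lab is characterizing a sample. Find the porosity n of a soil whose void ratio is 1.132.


Using the relation n = e / (1 + e)
n = 1.132 / (1 + 1.132)
n = 1.132 / 2.132
n = 0.531


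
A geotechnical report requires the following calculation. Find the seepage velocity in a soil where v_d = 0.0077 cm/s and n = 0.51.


Result: 0.0151 cm/s

Derivation:
Using v_s = v_d / n
v_s = 0.0077 / 0.51
v_s = 0.0151 cm/s


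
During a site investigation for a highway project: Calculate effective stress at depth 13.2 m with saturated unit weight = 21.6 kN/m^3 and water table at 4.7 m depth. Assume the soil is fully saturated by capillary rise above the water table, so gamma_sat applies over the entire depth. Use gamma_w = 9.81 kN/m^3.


Total stress = gamma_sat * depth
sigma = 21.6 * 13.2 = 285.12 kPa
Pore water pressure u = gamma_w * (depth - d_wt)
u = 9.81 * (13.2 - 4.7) = 83.385 kPa
Effective stress = sigma - u
sigma' = 285.12 - 83.385 = 201.74 kPa


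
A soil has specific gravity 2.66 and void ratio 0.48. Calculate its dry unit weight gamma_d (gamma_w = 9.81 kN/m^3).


Result: 17.631 kN/m^3

Derivation:
Using gamma_d = Gs * gamma_w / (1 + e)
gamma_d = 2.66 * 9.81 / (1 + 0.48)
gamma_d = 2.66 * 9.81 / 1.48
gamma_d = 17.631 kN/m^3


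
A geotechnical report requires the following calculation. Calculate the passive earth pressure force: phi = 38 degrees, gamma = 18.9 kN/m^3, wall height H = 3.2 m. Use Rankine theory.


Result: 406.79 kN/m

Derivation:
Compute passive earth pressure coefficient:
Kp = tan^2(45 + phi/2) = tan^2(64.0) = 4.203746
Compute passive force:
Pp = 0.5 * Kp * gamma * H^2
Pp = 0.5 * 4.203746 * 18.9 * 3.2^2
Pp = 406.79 kN/m


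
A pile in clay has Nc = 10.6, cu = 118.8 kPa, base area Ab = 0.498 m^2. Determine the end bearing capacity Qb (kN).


Result: 627.12 kN

Derivation:
Using Qb = Nc * cu * Ab
Qb = 10.6 * 118.8 * 0.498
Qb = 627.12 kN


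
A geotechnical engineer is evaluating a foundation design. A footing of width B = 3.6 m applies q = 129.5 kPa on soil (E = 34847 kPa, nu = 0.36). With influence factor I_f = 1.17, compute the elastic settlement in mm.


Result: 13.624 mm

Derivation:
Using Se = q * B * (1 - nu^2) * I_f / E
1 - nu^2 = 1 - 0.36^2 = 0.8704
Se = 129.5 * 3.6 * 0.8704 * 1.17 / 34847
Se = 0.013624 m
Convert to mm: Se = 0.013624 * 1000 = 13.624 mm


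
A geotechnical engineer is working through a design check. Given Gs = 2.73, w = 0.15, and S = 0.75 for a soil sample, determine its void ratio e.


Using the relation e = Gs * w / S
e = 2.73 * 0.15 / 0.75
e = 0.546


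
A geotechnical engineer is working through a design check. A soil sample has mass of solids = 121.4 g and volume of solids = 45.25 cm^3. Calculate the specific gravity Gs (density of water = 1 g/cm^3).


Result: 2.683

Derivation:
Using Gs = m_s / (V_s * rho_w)
Since rho_w = 1 g/cm^3:
Gs = 121.4 / 45.25
Gs = 2.683


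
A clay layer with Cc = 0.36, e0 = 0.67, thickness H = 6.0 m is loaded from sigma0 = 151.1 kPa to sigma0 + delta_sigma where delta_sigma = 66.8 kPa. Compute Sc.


Using Sc = Cc * H / (1 + e0) * log10((sigma0 + delta_sigma) / sigma0)
Stress ratio = (151.1 + 66.8) / 151.1 = 1.44209
log10(1.44209) = 0.158993
Cc * H / (1 + e0) = 0.36 * 6.0 / (1 + 0.67) = 1.29341
Sc = 1.29341 * 0.158993
Sc = 0.2056 m


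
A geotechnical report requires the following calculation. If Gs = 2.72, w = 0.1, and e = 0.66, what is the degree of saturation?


Using S = Gs * w / e
S = 2.72 * 0.1 / 0.66
S = 0.4121


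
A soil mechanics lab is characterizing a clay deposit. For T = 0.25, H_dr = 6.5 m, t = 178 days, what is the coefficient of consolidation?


Using cv = T * H_dr^2 / t
H_dr^2 = 6.5^2 = 42.25
cv = 0.25 * 42.25 / 178
cv = 0.05934 m^2/day


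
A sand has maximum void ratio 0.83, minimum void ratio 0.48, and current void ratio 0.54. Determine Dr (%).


Using Dr = (e_max - e) / (e_max - e_min) * 100
e_max - e = 0.83 - 0.54 = 0.29
e_max - e_min = 0.83 - 0.48 = 0.35
Dr = 0.29 / 0.35 * 100
Dr = 82.86 %


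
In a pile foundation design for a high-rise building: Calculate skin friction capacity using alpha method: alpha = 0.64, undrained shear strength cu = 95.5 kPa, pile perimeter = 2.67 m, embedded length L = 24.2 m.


Result: 3949.21 kN

Derivation:
Using Qs = alpha * cu * perimeter * L
Qs = 0.64 * 95.5 * 2.67 * 24.2
Qs = 3949.21 kN


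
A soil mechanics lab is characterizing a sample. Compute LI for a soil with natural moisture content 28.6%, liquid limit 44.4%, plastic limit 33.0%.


First compute the plasticity index:
PI = LL - PL = 44.4 - 33.0 = 11.4
Then compute the liquidity index:
LI = (w - PL) / PI
LI = (28.6 - 33.0) / 11.4
LI = -0.386


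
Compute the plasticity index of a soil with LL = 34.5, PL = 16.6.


Using PI = LL - PL
PI = 34.5 - 16.6
PI = 17.9


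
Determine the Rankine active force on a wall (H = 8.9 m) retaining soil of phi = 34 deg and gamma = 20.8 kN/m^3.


Result: 232.9 kN/m

Derivation:
Compute active earth pressure coefficient:
Ka = tan^2(45 - phi/2) = tan^2(28.0) = 0.282715
Compute active force:
Pa = 0.5 * Ka * gamma * H^2
Pa = 0.5 * 0.282715 * 20.8 * 8.9^2
Pa = 232.9 kN/m


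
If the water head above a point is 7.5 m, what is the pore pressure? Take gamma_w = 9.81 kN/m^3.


Using u = gamma_w * h_w
u = 9.81 * 7.5
u = 73.58 kPa


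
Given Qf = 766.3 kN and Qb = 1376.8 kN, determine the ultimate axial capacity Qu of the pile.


Result: 2143.1 kN

Derivation:
Using Qu = Qf + Qb
Qu = 766.3 + 1376.8
Qu = 2143.1 kN


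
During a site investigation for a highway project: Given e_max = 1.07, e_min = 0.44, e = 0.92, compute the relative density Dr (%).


Using Dr = (e_max - e) / (e_max - e_min) * 100
e_max - e = 1.07 - 0.92 = 0.15
e_max - e_min = 1.07 - 0.44 = 0.63
Dr = 0.15 / 0.63 * 100
Dr = 23.81 %


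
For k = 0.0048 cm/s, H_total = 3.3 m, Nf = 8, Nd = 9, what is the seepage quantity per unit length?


Convert k to m/s for unit consistency with H:
k = 0.0048 cm/s = 0.0048 / 100 m/s = 4.8e-05 m/s
Using q = k * H * Nf / Nd
Nf / Nd = 8 / 9 = 0.8889
q = 4.8e-05 * 3.3 * 0.8889
q = 0.0001408 m^3/s per m


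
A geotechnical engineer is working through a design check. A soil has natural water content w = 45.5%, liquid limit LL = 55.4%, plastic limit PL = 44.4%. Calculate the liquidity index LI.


First compute the plasticity index:
PI = LL - PL = 55.4 - 44.4 = 11.0
Then compute the liquidity index:
LI = (w - PL) / PI
LI = (45.5 - 44.4) / 11.0
LI = 0.1
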